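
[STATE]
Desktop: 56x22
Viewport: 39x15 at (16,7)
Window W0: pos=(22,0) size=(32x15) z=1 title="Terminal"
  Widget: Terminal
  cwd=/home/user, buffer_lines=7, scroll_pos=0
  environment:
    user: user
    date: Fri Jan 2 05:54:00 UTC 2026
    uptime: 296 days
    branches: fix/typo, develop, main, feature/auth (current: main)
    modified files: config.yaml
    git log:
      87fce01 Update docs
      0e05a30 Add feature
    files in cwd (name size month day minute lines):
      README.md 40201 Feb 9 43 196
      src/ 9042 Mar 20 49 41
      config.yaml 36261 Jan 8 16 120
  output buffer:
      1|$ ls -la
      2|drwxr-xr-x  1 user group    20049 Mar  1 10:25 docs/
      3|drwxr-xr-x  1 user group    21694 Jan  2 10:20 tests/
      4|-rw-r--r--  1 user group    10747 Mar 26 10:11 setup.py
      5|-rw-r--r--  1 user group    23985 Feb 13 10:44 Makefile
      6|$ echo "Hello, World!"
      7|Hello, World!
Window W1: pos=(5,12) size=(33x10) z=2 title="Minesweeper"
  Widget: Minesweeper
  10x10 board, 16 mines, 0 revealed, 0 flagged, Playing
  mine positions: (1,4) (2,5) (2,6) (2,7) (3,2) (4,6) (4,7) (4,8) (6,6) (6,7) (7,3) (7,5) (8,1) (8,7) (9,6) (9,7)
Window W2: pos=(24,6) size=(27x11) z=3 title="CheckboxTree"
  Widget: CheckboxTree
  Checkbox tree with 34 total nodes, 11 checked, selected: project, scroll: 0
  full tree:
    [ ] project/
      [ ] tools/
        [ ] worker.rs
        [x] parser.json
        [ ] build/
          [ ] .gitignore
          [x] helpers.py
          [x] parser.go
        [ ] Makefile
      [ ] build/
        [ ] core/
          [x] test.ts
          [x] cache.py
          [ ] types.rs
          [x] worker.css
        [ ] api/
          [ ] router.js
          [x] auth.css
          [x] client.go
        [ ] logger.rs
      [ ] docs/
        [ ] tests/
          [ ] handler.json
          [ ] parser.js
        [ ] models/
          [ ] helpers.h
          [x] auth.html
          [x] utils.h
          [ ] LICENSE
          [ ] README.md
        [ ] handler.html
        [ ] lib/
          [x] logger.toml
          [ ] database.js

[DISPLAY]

      ┃-┃ CheckboxTree            ┃23┃ 
      ┃$┠─────────────────────────┨  ┃ 
      ┃H┃>[-] project/            ┃  ┃ 
      ┃$┃   [-] tools/            ┃  ┃ 
      ┃ ┃     [ ] worker.rs       ┃  ┃ 
━━━━━━━━┃     [x] parser.json     ┃  ┃ 
er      ┃     [-] build/          ┃  ┃ 
────────┃       [ ] .gitignore    ┃━━┛ 
        ┃       [x] helpers.py    ┃    
        ┗━━━━━━━━━━━━━━━━━━━━━━━━━┛    
                     ┃                 
                     ┃                 
                     ┃                 
                     ┃                 
━━━━━━━━━━━━━━━━━━━━━┛                 


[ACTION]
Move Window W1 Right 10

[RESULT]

      ┃-┃ CheckboxTree            ┃23┃ 
      ┃$┠─────────────────────────┨  ┃ 
      ┃H┃>[-] project/            ┃  ┃ 
      ┃$┃   [-] tools/            ┃  ┃ 
      ┃ ┃     [ ] worker.rs       ┃  ┃ 
━━━━━━━━┃     [x] parser.json     ┃  ┃ 
 Mineswe┃     [-] build/          ┃  ┃ 
────────┃       [ ] .gitignore    ┃━━┛ 
■■■■■■■■┃       [x] helpers.py    ┃    
■■■■■■■■┗━━━━━━━━━━━━━━━━━━━━━━━━━┛    
■■■■■■■■■■                     ┃       
■■■■■■■■■■                     ┃       
■■■■■■■■■■                     ┃       
■■■■■■■■■■                     ┃       
━━━━━━━━━━━━━━━━━━━━━━━━━━━━━━━┛       


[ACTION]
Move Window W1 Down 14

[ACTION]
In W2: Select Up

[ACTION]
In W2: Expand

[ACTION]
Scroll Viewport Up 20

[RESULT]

      ┏━━━━━━━━━━━━━━━━━━━━━━━━━━━━━━┓ 
      ┃ Terminal                     ┃ 
      ┠──────────────────────────────┨ 
      ┃$ ls -la                      ┃ 
      ┃drwxr-xr-x  1 user group    20┃ 
      ┃drwxr-xr-x  1 user group    21┃ 
      ┃-┏━━━━━━━━━━━━━━━━━━━━━━━━━┓10┃ 
      ┃-┃ CheckboxTree            ┃23┃ 
      ┃$┠─────────────────────────┨  ┃ 
      ┃H┃>[-] project/            ┃  ┃ 
      ┃$┃   [-] tools/            ┃  ┃ 
      ┃ ┃     [ ] worker.rs       ┃  ┃ 
━━━━━━━━┃     [x] parser.json     ┃  ┃ 
 Mineswe┃     [-] build/          ┃  ┃ 
────────┃       [ ] .gitignore    ┃━━┛ 


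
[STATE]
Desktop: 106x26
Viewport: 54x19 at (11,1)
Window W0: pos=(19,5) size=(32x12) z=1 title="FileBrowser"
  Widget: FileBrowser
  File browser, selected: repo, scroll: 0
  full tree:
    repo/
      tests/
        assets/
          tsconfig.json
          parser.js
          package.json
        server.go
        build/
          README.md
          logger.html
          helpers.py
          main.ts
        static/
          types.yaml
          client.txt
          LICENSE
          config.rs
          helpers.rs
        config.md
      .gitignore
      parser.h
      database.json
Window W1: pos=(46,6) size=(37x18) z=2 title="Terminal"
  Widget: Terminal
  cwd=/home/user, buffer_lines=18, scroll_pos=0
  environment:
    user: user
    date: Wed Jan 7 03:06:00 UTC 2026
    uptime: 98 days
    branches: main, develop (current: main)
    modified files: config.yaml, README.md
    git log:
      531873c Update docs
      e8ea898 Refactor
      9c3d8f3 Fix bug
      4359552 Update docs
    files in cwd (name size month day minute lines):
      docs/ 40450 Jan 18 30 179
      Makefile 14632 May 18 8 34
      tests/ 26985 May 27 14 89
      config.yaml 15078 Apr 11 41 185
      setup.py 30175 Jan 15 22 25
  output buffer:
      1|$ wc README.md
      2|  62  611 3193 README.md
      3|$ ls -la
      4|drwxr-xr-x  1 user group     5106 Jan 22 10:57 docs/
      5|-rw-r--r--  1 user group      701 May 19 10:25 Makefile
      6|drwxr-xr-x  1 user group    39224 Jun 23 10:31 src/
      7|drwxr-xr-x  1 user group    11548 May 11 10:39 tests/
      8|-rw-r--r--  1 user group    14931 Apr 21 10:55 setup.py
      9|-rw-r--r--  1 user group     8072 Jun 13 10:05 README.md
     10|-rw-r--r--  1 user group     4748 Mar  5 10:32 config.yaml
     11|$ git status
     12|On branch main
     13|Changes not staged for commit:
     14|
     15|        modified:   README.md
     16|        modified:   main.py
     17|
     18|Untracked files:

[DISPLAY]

                                                      
                                                      
                                                      
                                                      
        ┏━━━━━━━━━━━━━━━━━━━━━━━━━━━━━━┓              
        ┃ FileBrowser              ┏━━━━━━━━━━━━━━━━━━
        ┠──────────────────────────┃ Terminal         
        ┃> [-] repo/               ┠──────────────────
        ┃    [+] tests/            ┃$ wc README.md    
        ┃    .gitignore            ┃  62  611 3193 REA
        ┃    parser.h              ┃$ ls -la          
        ┃    database.json         ┃drwxr-xr-x  1 user
        ┃                          ┃-rw-r--r--  1 user
        ┃                          ┃drwxr-xr-x  1 user
        ┃                          ┃drwxr-xr-x  1 user
        ┗━━━━━━━━━━━━━━━━━━━━━━━━━━┃-rw-r--r--  1 user
                                   ┃-rw-r--r--  1 user
                                   ┃-rw-r--r--  1 user
                                   ┃$ git status      


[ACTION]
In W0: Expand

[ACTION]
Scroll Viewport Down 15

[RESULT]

        ┠──────────────────────────┃ Terminal         
        ┃> [-] repo/               ┠──────────────────
        ┃    [+] tests/            ┃$ wc README.md    
        ┃    .gitignore            ┃  62  611 3193 REA
        ┃    parser.h              ┃$ ls -la          
        ┃    database.json         ┃drwxr-xr-x  1 user
        ┃                          ┃-rw-r--r--  1 user
        ┃                          ┃drwxr-xr-x  1 user
        ┃                          ┃drwxr-xr-x  1 user
        ┗━━━━━━━━━━━━━━━━━━━━━━━━━━┃-rw-r--r--  1 user
                                   ┃-rw-r--r--  1 user
                                   ┃-rw-r--r--  1 user
                                   ┃$ git status      
                                   ┃On branch main    
                                   ┃Changes not staged
                                   ┃                  
                                   ┗━━━━━━━━━━━━━━━━━━
                                                      
                                                      


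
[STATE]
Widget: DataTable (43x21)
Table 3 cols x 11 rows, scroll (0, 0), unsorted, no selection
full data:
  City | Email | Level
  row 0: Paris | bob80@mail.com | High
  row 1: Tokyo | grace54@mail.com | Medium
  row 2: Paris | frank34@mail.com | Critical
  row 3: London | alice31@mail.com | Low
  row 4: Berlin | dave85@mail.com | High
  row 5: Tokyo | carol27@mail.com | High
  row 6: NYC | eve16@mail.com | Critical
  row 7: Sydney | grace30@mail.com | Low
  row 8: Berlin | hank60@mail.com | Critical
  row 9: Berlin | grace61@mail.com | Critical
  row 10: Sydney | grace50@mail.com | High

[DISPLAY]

City  │Email           │Level              
──────┼────────────────┼────────           
Paris │bob80@mail.com  │High               
Tokyo │grace54@mail.com│Medium             
Paris │frank34@mail.com│Critical           
London│alice31@mail.com│Low                
Berlin│dave85@mail.com │High               
Tokyo │carol27@mail.com│High               
NYC   │eve16@mail.com  │Critical           
Sydney│grace30@mail.com│Low                
Berlin│hank60@mail.com │Critical           
Berlin│grace61@mail.com│Critical           
Sydney│grace50@mail.com│High               
                                           
                                           
                                           
                                           
                                           
                                           
                                           
                                           


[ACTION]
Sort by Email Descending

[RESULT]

City  │Email          ▼│Level              
──────┼────────────────┼────────           
Berlin│hank60@mail.com │Critical           
Berlin│grace61@mail.com│Critical           
Tokyo │grace54@mail.com│Medium             
Sydney│grace50@mail.com│High               
Sydney│grace30@mail.com│Low                
Paris │frank34@mail.com│Critical           
NYC   │eve16@mail.com  │Critical           
Berlin│dave85@mail.com │High               
Tokyo │carol27@mail.com│High               
Paris │bob80@mail.com  │High               
London│alice31@mail.com│Low                
                                           
                                           
                                           
                                           
                                           
                                           
                                           
                                           


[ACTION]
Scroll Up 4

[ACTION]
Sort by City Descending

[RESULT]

City ▼│Email           │Level              
──────┼────────────────┼────────           
Tokyo │grace54@mail.com│Medium             
Tokyo │carol27@mail.com│High               
Sydney│grace50@mail.com│High               
Sydney│grace30@mail.com│Low                
Paris │frank34@mail.com│Critical           
Paris │bob80@mail.com  │High               
NYC   │eve16@mail.com  │Critical           
London│alice31@mail.com│Low                
Berlin│hank60@mail.com │Critical           
Berlin│grace61@mail.com│Critical           
Berlin│dave85@mail.com │High               
                                           
                                           
                                           
                                           
                                           
                                           
                                           
                                           


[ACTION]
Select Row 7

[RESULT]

City ▼│Email           │Level              
──────┼────────────────┼────────           
Tokyo │grace54@mail.com│Medium             
Tokyo │carol27@mail.com│High               
Sydney│grace50@mail.com│High               
Sydney│grace30@mail.com│Low                
Paris │frank34@mail.com│Critical           
Paris │bob80@mail.com  │High               
NYC   │eve16@mail.com  │Critical           
>ondon│alice31@mail.com│Low                
Berlin│hank60@mail.com │Critical           
Berlin│grace61@mail.com│Critical           
Berlin│dave85@mail.com │High               
                                           
                                           
                                           
                                           
                                           
                                           
                                           
                                           


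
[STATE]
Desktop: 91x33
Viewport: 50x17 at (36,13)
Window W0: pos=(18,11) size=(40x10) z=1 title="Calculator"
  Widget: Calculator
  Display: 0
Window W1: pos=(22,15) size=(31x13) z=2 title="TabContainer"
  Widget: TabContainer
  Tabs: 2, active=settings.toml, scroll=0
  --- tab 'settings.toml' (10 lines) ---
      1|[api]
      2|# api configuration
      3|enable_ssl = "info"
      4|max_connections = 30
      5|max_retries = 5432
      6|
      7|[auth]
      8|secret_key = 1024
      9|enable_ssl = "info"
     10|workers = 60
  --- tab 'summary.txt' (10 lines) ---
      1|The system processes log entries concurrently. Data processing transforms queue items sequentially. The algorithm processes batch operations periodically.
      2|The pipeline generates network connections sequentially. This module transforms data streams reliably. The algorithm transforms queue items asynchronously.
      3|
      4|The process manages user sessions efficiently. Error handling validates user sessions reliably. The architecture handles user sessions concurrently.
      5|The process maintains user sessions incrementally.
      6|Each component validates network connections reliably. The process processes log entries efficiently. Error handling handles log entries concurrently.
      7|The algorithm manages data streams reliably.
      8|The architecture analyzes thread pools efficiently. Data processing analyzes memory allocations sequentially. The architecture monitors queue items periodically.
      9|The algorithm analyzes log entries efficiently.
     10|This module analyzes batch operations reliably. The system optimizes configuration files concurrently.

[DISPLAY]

─────────────────────┨                            
                    0┃                            
━━━━━━━━━━━━━━━━┓    ┃                            
                ┃    ┃                            
────────────────┨    ┃                            
l]│ summary.txt ┃    ┃                            
────────────────┃    ┃                            
                ┃━━━━┛                            
ration          ┃                                 
"info"          ┃                                 
ns = 30         ┃                                 
 5432           ┃                                 
                ┃                                 
                ┃                                 
━━━━━━━━━━━━━━━━┛                                 
                                                  
                                                  


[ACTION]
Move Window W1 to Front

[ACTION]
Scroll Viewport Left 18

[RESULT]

┠──────────────────────────────────────┨          
┃                                     0┃          
┃┌──┏━━━━━━━━━━━━━━━━━━━━━━━━━━━━━┓    ┃          
┃│ 7┃ TabContainer                ┃    ┃          
┃├──┠─────────────────────────────┨    ┃          
┃│ 4┃[settings.toml]│ summary.txt ┃    ┃          
┃└──┃─────────────────────────────┃    ┃          
┗━━━┃[api]                        ┃━━━━┛          
    ┃# api configuration          ┃               
    ┃enable_ssl = "info"          ┃               
    ┃max_connections = 30         ┃               
    ┃max_retries = 5432           ┃               
    ┃                             ┃               
    ┃[auth]                       ┃               
    ┗━━━━━━━━━━━━━━━━━━━━━━━━━━━━━┛               
                                                  
                                                  


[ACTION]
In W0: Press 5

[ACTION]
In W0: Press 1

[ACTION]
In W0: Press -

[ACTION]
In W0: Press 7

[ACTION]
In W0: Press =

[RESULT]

┠──────────────────────────────────────┨          
┃                                    44┃          
┃┌──┏━━━━━━━━━━━━━━━━━━━━━━━━━━━━━┓    ┃          
┃│ 7┃ TabContainer                ┃    ┃          
┃├──┠─────────────────────────────┨    ┃          
┃│ 4┃[settings.toml]│ summary.txt ┃    ┃          
┃└──┃─────────────────────────────┃    ┃          
┗━━━┃[api]                        ┃━━━━┛          
    ┃# api configuration          ┃               
    ┃enable_ssl = "info"          ┃               
    ┃max_connections = 30         ┃               
    ┃max_retries = 5432           ┃               
    ┃                             ┃               
    ┃[auth]                       ┃               
    ┗━━━━━━━━━━━━━━━━━━━━━━━━━━━━━┛               
                                                  
                                                  


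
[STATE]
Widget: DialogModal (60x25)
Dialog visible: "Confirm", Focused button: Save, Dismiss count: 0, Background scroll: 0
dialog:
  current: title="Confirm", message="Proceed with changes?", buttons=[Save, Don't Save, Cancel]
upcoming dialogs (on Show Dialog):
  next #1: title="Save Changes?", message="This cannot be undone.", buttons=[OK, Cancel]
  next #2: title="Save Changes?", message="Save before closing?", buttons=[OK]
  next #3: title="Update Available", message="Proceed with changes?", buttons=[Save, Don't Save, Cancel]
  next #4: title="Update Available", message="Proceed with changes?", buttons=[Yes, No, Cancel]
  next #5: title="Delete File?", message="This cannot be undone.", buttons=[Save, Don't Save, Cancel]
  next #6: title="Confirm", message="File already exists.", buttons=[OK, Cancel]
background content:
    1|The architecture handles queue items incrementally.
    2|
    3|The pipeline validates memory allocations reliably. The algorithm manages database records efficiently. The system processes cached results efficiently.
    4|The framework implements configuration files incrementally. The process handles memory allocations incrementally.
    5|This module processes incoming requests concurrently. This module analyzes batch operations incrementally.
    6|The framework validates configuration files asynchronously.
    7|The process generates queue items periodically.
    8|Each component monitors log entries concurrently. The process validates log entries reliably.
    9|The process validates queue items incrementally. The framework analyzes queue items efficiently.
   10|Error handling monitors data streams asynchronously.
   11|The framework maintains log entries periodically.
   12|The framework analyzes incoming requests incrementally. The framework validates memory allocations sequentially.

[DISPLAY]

The architecture handles queue items incrementally.         
                                                            
The pipeline validates memory allocations reliably. The algo
The framework implements configuration files incrementally. 
This module processes incoming requests concurrently. This m
The framework validates configuration files asynchronously. 
The process generates queue items periodically.             
Each component monitors log entries concurrently. The proces
The process validates queue items incrementally. The framewo
Error handling monitors data streams asynchronously.        
The framework ┌──────────────────────────────┐ly.           
The framework │           Confirm            │mentally. The 
              │    Proceed with changes?     │              
              │ [Save]  Don't Save   Cancel  │              
              └──────────────────────────────┘              
                                                            
                                                            
                                                            
                                                            
                                                            
                                                            
                                                            
                                                            
                                                            
                                                            


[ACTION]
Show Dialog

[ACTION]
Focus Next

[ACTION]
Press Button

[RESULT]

The architecture handles queue items incrementally.         
                                                            
The pipeline validates memory allocations reliably. The algo
The framework implements configuration files incrementally. 
This module processes incoming requests concurrently. This m
The framework validates configuration files asynchronously. 
The process generates queue items periodically.             
Each component monitors log entries concurrently. The proces
The process validates queue items incrementally. The framewo
Error handling monitors data streams asynchronously.        
The framework maintains log entries periodically.           
The framework analyzes incoming requests incrementally. The 
                                                            
                                                            
                                                            
                                                            
                                                            
                                                            
                                                            
                                                            
                                                            
                                                            
                                                            
                                                            
                                                            


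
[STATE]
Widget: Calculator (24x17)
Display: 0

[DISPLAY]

                       0
┌───┬───┬───┬───┐       
│ 7 │ 8 │ 9 │ ÷ │       
├───┼───┼───┼───┤       
│ 4 │ 5 │ 6 │ × │       
├───┼───┼───┼───┤       
│ 1 │ 2 │ 3 │ - │       
├───┼───┼───┼───┤       
│ 0 │ . │ = │ + │       
├───┼───┼───┼───┤       
│ C │ MC│ MR│ M+│       
└───┴───┴───┴───┘       
                        
                        
                        
                        
                        


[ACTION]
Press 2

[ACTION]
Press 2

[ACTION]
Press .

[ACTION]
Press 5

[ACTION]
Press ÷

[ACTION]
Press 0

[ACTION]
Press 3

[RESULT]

                       3
┌───┬───┬───┬───┐       
│ 7 │ 8 │ 9 │ ÷ │       
├───┼───┼───┼───┤       
│ 4 │ 5 │ 6 │ × │       
├───┼───┼───┼───┤       
│ 1 │ 2 │ 3 │ - │       
├───┼───┼───┼───┤       
│ 0 │ . │ = │ + │       
├───┼───┼───┼───┤       
│ C │ MC│ MR│ M+│       
└───┴───┴───┴───┘       
                        
                        
                        
                        
                        


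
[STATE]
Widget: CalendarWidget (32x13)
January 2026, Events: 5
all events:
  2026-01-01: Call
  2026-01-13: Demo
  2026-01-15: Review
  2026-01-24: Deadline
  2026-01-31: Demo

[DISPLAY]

          January 2026          
Mo Tu We Th Fr Sa Su            
          1*  2  3  4           
 5  6  7  8  9 10 11            
12 13* 14 15* 16 17 18          
19 20 21 22 23 24* 25           
26 27 28 29 30 31*              
                                
                                
                                
                                
                                
                                


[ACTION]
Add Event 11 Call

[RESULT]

          January 2026          
Mo Tu We Th Fr Sa Su            
          1*  2  3  4           
 5  6  7  8  9 10 11*           
12 13* 14 15* 16 17 18          
19 20 21 22 23 24* 25           
26 27 28 29 30 31*              
                                
                                
                                
                                
                                
                                


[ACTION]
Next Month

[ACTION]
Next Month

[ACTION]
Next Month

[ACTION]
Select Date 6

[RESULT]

           April 2026           
Mo Tu We Th Fr Sa Su            
       1  2  3  4  5            
[ 6]  7  8  9 10 11 12          
13 14 15 16 17 18 19            
20 21 22 23 24 25 26            
27 28 29 30                     
                                
                                
                                
                                
                                
                                


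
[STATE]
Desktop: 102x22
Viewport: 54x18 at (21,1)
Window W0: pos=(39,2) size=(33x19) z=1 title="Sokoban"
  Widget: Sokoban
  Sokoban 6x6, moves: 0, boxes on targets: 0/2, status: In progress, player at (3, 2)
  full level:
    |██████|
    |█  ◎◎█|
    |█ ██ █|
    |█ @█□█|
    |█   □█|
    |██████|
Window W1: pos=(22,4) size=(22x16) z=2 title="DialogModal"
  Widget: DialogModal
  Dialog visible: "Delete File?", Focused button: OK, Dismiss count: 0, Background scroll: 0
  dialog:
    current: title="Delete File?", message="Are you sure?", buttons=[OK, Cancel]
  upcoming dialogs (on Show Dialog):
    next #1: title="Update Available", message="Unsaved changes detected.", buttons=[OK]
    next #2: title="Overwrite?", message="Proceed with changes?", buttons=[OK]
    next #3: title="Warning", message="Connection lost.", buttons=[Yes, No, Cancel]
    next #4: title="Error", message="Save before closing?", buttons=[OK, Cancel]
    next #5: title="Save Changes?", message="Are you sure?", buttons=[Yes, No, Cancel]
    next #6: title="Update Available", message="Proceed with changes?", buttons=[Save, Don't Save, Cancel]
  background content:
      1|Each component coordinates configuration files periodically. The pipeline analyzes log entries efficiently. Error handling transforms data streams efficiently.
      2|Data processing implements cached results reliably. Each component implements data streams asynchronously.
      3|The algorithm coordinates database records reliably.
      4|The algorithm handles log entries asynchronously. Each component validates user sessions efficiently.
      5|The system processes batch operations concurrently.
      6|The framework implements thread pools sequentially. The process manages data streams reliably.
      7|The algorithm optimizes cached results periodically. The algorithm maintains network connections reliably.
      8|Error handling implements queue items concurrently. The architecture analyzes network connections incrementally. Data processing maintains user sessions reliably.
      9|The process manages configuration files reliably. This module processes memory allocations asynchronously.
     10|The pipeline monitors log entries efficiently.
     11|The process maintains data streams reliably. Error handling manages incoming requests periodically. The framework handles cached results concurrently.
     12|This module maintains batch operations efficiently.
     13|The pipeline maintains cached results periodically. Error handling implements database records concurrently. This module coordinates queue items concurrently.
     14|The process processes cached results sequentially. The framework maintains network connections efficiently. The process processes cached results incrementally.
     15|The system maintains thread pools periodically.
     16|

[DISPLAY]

                                                      
                  ┏━━━━━━━━━━━━━━━━━━━━━━━━━━━━━━━┓   
                  ┃ Sokoban                       ┃   
 ┏━━━━━━━━━━━━━━━━━━━━┓───────────────────────────┨   
 ┃ DialogModal        ┃██                         ┃   
 ┠────────────────────┨◎█                         ┃   
 ┃Each component coord┃ █                         ┃   
 ┃Data processing impl┃□█                         ┃   
 ┃The algorithm coordi┃□█                         ┃   
 ┃Th┌──────────────┐le┃██                         ┃   
 ┃Th│ Delete File? │es┃s: 0  0/2                  ┃   
 ┃Th│Are you sure? │em┃                           ┃   
 ┃Th│[OK]  Cancel  │mi┃                           ┃   
 ┃Er└──────────────┘le┃                           ┃   
 ┃The process manages ┃                           ┃   
 ┃The pipeline monitor┃                           ┃   
 ┃The process maintain┃                           ┃   
 ┃This module maintain┃                           ┃   


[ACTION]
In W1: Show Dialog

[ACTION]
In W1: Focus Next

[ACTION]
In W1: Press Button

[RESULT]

                                                      
                  ┏━━━━━━━━━━━━━━━━━━━━━━━━━━━━━━━┓   
                  ┃ Sokoban                       ┃   
 ┏━━━━━━━━━━━━━━━━━━━━┓───────────────────────────┨   
 ┃ DialogModal        ┃██                         ┃   
 ┠────────────────────┨◎█                         ┃   
 ┃Each component coord┃ █                         ┃   
 ┃Data processing impl┃□█                         ┃   
 ┃The algorithm coordi┃□█                         ┃   
 ┃The algorithm handle┃██                         ┃   
 ┃The system processes┃s: 0  0/2                  ┃   
 ┃The framework implem┃                           ┃   
 ┃The algorithm optimi┃                           ┃   
 ┃Error handling imple┃                           ┃   
 ┃The process manages ┃                           ┃   
 ┃The pipeline monitor┃                           ┃   
 ┃The process maintain┃                           ┃   
 ┃This module maintain┃                           ┃   


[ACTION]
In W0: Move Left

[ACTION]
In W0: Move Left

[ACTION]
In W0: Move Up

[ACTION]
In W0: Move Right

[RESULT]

                                                      
                  ┏━━━━━━━━━━━━━━━━━━━━━━━━━━━━━━━┓   
                  ┃ Sokoban                       ┃   
 ┏━━━━━━━━━━━━━━━━━━━━┓───────────────────────────┨   
 ┃ DialogModal        ┃██                         ┃   
 ┠────────────────────┨◎█                         ┃   
 ┃Each component coord┃ █                         ┃   
 ┃Data processing impl┃□█                         ┃   
 ┃The algorithm coordi┃□█                         ┃   
 ┃The algorithm handle┃██                         ┃   
 ┃The system processes┃s: 2  0/2                  ┃   
 ┃The framework implem┃                           ┃   
 ┃The algorithm optimi┃                           ┃   
 ┃Error handling imple┃                           ┃   
 ┃The process manages ┃                           ┃   
 ┃The pipeline monitor┃                           ┃   
 ┃The process maintain┃                           ┃   
 ┃This module maintain┃                           ┃   


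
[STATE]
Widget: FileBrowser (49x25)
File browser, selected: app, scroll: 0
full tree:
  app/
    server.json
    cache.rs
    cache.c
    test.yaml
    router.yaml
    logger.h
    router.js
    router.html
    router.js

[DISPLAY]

> [-] app/                                       
    server.json                                  
    cache.rs                                     
    cache.c                                      
    test.yaml                                    
    router.yaml                                  
    logger.h                                     
    router.js                                    
    router.html                                  
    router.js                                    
                                                 
                                                 
                                                 
                                                 
                                                 
                                                 
                                                 
                                                 
                                                 
                                                 
                                                 
                                                 
                                                 
                                                 
                                                 


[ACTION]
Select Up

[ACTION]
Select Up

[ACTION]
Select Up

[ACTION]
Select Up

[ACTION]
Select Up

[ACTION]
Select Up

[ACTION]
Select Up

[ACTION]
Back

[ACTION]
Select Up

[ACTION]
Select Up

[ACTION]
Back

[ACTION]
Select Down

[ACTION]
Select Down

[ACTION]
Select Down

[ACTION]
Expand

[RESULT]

  [-] app/                                       
    server.json                                  
    cache.rs                                     
  > cache.c                                      
    test.yaml                                    
    router.yaml                                  
    logger.h                                     
    router.js                                    
    router.html                                  
    router.js                                    
                                                 
                                                 
                                                 
                                                 
                                                 
                                                 
                                                 
                                                 
                                                 
                                                 
                                                 
                                                 
                                                 
                                                 
                                                 


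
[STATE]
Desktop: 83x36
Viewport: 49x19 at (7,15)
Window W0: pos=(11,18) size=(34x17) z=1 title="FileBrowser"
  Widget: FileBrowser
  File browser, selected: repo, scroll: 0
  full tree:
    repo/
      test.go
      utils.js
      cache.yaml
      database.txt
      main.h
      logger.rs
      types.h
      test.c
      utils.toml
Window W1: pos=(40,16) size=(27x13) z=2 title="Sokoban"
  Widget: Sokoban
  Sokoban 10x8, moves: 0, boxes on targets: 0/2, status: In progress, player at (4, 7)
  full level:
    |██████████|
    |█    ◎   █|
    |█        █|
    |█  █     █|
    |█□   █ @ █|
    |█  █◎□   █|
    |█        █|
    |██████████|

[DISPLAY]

                                                 
                                 ┏━━━━━━━━━━━━━━━
                                 ┃ Sokoban       
    ┏━━━━━━━━━━━━━━━━━━━━━━━━━━━━┠───────────────
    ┃ FileBrowser                ┃██████████     
    ┠────────────────────────────┃█    ◎   █     
    ┃> [-] repo/                 ┃█        █     
    ┃    test.go                 ┃█  █     █     
    ┃    utils.js                ┃█□   █ @ █     
    ┃    cache.yaml              ┃█  █◎□   █     
    ┃    database.txt            ┃█        █     
    ┃    main.h                  ┃██████████     
    ┃    logger.rs               ┃Moves: 0  0/2  
    ┃    types.h                 ┗━━━━━━━━━━━━━━━
    ┃    test.c                      ┃           
    ┃    utils.toml                  ┃           
    ┃                                ┃           
    ┃                                ┃           
    ┃                                ┃           


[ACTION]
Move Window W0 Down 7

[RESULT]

                                                 
                                 ┏━━━━━━━━━━━━━━━
                                 ┃ Sokoban       
                                 ┠───────────────
    ┏━━━━━━━━━━━━━━━━━━━━━━━━━━━━┃██████████     
    ┃ FileBrowser                ┃█    ◎   █     
    ┠────────────────────────────┃█        █     
    ┃> [-] repo/                 ┃█  █     █     
    ┃    test.go                 ┃█□   █ @ █     
    ┃    utils.js                ┃█  █◎□   █     
    ┃    cache.yaml              ┃█        █     
    ┃    database.txt            ┃██████████     
    ┃    main.h                  ┃Moves: 0  0/2  
    ┃    logger.rs               ┗━━━━━━━━━━━━━━━
    ┃    types.h                     ┃           
    ┃    test.c                      ┃           
    ┃    utils.toml                  ┃           
    ┃                                ┃           
    ┃                                ┃           


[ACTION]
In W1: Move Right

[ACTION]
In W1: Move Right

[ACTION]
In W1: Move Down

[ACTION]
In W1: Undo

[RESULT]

                                                 
                                 ┏━━━━━━━━━━━━━━━
                                 ┃ Sokoban       
                                 ┠───────────────
    ┏━━━━━━━━━━━━━━━━━━━━━━━━━━━━┃██████████     
    ┃ FileBrowser                ┃█    ◎   █     
    ┠────────────────────────────┃█        █     
    ┃> [-] repo/                 ┃█  █     █     
    ┃    test.go                 ┃█□   █  @█     
    ┃    utils.js                ┃█  █◎□   █     
    ┃    cache.yaml              ┃█        █     
    ┃    database.txt            ┃██████████     
    ┃    main.h                  ┃Moves: 1  0/2  
    ┃    logger.rs               ┗━━━━━━━━━━━━━━━
    ┃    types.h                     ┃           
    ┃    test.c                      ┃           
    ┃    utils.toml                  ┃           
    ┃                                ┃           
    ┃                                ┃           
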